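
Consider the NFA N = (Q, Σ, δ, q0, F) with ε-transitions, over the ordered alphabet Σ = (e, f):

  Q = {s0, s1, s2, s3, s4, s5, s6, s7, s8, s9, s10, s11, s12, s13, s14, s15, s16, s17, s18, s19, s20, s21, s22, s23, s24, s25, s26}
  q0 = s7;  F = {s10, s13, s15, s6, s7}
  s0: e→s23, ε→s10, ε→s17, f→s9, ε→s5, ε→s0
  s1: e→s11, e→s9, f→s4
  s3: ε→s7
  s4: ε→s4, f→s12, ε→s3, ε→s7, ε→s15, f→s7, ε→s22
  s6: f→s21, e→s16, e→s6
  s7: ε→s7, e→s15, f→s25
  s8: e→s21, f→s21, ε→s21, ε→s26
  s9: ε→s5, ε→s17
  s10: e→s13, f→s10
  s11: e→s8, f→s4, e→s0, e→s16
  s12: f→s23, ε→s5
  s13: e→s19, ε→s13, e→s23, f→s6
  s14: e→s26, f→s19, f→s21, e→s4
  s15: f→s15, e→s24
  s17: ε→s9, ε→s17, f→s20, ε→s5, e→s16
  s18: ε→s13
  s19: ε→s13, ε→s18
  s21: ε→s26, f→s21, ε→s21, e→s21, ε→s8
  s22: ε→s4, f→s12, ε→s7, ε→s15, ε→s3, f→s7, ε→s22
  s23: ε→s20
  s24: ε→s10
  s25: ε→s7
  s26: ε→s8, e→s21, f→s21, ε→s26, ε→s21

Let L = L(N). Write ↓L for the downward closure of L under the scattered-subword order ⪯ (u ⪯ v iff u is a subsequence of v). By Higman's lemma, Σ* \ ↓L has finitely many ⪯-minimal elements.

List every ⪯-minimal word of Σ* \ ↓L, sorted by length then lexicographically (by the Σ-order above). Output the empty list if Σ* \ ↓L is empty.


|Q|=27, |F|=5, |δ|=75 (37 ε).
min D↑ (6 st, q0=0, F={5}): 0:e→1,f→0 1:e→2,f→1 2:e→3,f→2 3:e→3,f→4 4:e→4,f→5 5:e→5,f→5.
'eeeff': N↓-sim [15, 13, 12, 10, 5, 3] end={s21,s26,s8} rej; 5/5 single-dels accept.
1 words, ⪯-incomp.

Antichain: [eeeff].


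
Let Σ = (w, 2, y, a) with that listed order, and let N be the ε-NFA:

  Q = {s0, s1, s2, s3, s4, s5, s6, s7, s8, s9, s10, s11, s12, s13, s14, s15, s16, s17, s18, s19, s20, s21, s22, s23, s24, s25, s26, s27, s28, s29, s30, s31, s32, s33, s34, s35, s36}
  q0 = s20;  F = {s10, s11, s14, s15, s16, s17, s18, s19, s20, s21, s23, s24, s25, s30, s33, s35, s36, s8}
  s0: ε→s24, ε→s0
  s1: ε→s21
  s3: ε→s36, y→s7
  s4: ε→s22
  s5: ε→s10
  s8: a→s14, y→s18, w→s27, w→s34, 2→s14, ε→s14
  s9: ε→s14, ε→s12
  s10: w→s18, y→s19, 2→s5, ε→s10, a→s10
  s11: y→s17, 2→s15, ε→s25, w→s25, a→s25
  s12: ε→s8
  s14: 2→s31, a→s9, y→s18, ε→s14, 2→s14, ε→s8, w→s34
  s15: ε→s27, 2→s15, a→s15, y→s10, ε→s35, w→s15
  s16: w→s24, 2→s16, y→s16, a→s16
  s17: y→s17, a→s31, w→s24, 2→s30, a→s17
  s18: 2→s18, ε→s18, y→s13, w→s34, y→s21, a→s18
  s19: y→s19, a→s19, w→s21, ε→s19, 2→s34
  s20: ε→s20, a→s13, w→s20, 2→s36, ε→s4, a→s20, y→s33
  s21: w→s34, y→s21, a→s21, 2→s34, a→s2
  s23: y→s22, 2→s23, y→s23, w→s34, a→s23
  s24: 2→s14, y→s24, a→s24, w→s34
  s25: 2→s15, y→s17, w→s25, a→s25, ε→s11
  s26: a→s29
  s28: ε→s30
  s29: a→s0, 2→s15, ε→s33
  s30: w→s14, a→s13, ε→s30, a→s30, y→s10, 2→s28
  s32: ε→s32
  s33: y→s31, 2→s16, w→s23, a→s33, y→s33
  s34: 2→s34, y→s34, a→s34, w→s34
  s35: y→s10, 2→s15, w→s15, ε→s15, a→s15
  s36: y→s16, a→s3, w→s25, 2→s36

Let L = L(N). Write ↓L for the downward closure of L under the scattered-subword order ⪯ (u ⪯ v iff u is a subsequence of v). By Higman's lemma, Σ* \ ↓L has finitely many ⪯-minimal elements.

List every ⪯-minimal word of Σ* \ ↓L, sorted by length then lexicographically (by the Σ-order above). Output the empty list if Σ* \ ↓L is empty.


A = [yww, 2w2yy2].

|Q|=37, |F|=18, |δ|=115 (26 ε).
min D↑ (16 st, q0=0, F={9}): 0:w→0,2→1,y→2,a→0 1:w→3,2→1,y→4,a→1 2:w→5,2→4,y→2,a→2 3:w→3,2→6,y→7,a→3 4:w→8,2→4,y→4,a→4 5:w→9,2→5,y→5,a→5 6:w→6,2→6,y→10,a→6 7:w→8,2→11,y→7,a→7 8:w→9,2→12,y→8,a→8 9:w→9,2→9,y→9,a→9 10:w→13,2→10,y→14,a→10 11:w→12,2→11,y→10,a→11 12:w→9,2→12,y→13,a→12 13:w→9,2→13,y→15,a→13 14:w→15,2→9,y→14,a→14 15:w→9,2→9,y→15,a→15 (ε-aug+det+¬).
'yww': |S_i|=[31, 23, 14, 2] end={s27,s34} rej; 3/3 single-dels accept.
'2w2yy2': run [31, 28, 22, 18, 8, 5, 1] end={s34} — reject; 6/6 deletions ∈↓L.
2 obstructions.


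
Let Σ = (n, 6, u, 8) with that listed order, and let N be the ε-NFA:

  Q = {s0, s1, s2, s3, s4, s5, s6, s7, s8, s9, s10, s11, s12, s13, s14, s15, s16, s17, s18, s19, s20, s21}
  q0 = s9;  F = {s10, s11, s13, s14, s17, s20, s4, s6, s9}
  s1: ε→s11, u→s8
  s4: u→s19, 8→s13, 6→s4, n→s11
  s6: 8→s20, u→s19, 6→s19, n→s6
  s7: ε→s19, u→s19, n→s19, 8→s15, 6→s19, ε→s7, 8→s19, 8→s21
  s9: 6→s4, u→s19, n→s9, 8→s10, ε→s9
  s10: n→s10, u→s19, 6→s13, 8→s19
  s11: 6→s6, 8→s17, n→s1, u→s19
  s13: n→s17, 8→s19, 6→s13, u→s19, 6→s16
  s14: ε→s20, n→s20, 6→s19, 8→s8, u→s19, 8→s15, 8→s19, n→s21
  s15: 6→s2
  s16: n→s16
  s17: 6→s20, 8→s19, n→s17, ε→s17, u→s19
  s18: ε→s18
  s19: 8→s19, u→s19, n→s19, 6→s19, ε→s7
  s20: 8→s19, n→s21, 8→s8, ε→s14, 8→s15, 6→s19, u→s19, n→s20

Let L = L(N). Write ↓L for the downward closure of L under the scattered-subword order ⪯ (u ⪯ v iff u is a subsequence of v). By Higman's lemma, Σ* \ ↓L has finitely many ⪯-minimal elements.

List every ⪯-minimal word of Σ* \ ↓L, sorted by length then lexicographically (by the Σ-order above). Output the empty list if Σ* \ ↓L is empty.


Antichain: [u, 88, 6n66].

|Q|=22, |F|=9, |δ|=65 (9 ε).
min D↑ (9 st, q0=0, F={2}): 0:n→0,6→1,u→2,8→3 1:n→4,6→1,u→2,8→5 2:n→2,6→2,u→2,8→2 3:n→3,6→5,u→2,8→2 4:n→4,6→6,u→2,8→7 5:n→7,6→5,u→2,8→2 6:n→6,6→2,u→2,8→8 7:n→7,6→8,u→2,8→2 8:n→8,6→2,u→2,8→2 (ε-aug+det+¬).
'u': N↓-sim [17, 6] end={s15,s19,s2,s21,s7,s8} ∉↓L; 1/1 deletions ∈↓L.
'88': run [17, 12, 6] end={s15,s19,s2,s21,s7,s8} ∉↓L; 2/2 deletions ∈↓L.
'6n66': |S_i|=[17, 15, 13, 9, 5] end={s15,s19,s2,s21,s7} — reject; 4/4 del acc.
3 obstructions.


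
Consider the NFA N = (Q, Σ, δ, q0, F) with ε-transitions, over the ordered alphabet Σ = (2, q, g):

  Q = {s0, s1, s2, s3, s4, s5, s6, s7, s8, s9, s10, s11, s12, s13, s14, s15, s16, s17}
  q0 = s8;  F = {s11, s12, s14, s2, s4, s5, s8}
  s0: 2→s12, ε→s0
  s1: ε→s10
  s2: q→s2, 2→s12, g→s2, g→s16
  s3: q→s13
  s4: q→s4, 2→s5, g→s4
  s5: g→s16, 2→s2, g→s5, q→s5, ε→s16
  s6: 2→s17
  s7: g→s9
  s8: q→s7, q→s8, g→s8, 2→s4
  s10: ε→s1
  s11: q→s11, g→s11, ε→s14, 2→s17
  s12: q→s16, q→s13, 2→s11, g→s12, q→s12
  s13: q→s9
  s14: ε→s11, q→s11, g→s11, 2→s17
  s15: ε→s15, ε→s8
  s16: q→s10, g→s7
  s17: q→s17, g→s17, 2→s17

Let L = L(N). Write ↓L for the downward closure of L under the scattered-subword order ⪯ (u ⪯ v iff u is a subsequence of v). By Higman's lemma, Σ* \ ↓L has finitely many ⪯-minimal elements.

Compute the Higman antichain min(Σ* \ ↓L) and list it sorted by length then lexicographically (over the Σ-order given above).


|Q|=18, |F|=7, |δ|=44 (8 ε).
min D↑ (7 st, q0=0, F={6}): 0:2→1,q→0,g→0 1:2→2,q→1,g→1 2:2→3,q→2,g→2 3:2→4,q→3,g→3 4:2→5,q→4,g→4 5:2→6,q→5,g→5 6:2→6,q→6,g→6 [Hopcroft].
'222222': |S_i|=[14, 13, 12, 11, 10, 3, 1] end={s17} rej; 6/6 deletions ∈↓L.
1 words, ⪯-incomp.

A = [222222].


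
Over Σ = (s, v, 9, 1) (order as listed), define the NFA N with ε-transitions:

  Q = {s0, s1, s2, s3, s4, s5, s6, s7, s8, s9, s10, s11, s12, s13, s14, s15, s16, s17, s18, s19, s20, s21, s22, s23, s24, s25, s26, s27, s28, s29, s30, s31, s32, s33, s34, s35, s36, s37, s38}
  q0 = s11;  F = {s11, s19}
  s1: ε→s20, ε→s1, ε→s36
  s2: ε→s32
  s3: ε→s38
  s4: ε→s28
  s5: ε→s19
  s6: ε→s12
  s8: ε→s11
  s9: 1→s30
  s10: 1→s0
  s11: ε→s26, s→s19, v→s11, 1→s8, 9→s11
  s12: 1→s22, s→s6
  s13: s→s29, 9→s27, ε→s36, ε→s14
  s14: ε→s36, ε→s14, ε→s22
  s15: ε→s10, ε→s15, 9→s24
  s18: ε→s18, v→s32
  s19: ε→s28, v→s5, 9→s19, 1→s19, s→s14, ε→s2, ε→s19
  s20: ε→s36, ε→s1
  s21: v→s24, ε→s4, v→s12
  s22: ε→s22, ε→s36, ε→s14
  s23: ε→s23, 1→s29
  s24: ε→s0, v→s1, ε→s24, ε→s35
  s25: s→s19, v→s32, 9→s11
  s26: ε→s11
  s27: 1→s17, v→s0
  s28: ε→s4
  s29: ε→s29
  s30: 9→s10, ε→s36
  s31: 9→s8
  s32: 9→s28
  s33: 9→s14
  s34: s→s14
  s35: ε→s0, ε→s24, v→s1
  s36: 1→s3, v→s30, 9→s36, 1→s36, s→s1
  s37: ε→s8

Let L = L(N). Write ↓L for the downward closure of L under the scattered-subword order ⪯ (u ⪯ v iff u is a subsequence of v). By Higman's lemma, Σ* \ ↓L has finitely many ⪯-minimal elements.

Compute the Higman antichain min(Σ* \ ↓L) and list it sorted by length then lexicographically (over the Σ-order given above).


|Q|=39, |F|=2, |δ|=74 (38 ε).
min D↑ (3 st, q0=0, F={2}): 0:s→1,v→0,9→0,1→0 1:s→2,v→1,9→1,1→1 2:s→2,v→2,9→2,1→2 (ε-aug+det+¬).
'ss': run [19, 16, 10] end={s0,s1,s10,s14,s20,s22,s3,s30,s36,s38} — reject; 2/2 deletions ∈↓L.
1 obstructions.

min(Σ*\↓L) = [ss].


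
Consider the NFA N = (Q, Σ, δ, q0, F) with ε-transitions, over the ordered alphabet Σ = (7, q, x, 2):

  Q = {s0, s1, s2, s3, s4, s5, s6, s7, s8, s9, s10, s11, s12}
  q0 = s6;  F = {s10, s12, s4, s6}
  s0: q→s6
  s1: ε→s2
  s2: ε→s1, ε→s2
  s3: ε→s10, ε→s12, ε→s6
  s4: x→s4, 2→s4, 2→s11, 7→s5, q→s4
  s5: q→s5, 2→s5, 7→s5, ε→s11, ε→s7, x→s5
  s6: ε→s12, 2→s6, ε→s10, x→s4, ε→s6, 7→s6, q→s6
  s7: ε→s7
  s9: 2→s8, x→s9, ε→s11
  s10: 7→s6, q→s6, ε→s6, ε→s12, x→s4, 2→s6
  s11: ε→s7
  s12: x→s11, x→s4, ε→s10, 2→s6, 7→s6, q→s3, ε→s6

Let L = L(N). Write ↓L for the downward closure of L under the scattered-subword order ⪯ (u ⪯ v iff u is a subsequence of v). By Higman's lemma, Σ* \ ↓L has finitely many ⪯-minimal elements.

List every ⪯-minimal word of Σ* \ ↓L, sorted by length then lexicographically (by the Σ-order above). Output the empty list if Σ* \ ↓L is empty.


|Q|=13, |F|=4, |δ|=43 (18 ε).
min D↑ (3 st, q0=0, F={2}): 0:7→0,q→0,x→1,2→0 1:7→2,q→1,x→1,2→1 2:7→2,q→2,x→2,2→2.
'x7': |S_i|=[8, 4, 3] end={s11,s5,s7} — reject; 2/2 del acc.
1 words, ⪯-incomp.

A = [x7].


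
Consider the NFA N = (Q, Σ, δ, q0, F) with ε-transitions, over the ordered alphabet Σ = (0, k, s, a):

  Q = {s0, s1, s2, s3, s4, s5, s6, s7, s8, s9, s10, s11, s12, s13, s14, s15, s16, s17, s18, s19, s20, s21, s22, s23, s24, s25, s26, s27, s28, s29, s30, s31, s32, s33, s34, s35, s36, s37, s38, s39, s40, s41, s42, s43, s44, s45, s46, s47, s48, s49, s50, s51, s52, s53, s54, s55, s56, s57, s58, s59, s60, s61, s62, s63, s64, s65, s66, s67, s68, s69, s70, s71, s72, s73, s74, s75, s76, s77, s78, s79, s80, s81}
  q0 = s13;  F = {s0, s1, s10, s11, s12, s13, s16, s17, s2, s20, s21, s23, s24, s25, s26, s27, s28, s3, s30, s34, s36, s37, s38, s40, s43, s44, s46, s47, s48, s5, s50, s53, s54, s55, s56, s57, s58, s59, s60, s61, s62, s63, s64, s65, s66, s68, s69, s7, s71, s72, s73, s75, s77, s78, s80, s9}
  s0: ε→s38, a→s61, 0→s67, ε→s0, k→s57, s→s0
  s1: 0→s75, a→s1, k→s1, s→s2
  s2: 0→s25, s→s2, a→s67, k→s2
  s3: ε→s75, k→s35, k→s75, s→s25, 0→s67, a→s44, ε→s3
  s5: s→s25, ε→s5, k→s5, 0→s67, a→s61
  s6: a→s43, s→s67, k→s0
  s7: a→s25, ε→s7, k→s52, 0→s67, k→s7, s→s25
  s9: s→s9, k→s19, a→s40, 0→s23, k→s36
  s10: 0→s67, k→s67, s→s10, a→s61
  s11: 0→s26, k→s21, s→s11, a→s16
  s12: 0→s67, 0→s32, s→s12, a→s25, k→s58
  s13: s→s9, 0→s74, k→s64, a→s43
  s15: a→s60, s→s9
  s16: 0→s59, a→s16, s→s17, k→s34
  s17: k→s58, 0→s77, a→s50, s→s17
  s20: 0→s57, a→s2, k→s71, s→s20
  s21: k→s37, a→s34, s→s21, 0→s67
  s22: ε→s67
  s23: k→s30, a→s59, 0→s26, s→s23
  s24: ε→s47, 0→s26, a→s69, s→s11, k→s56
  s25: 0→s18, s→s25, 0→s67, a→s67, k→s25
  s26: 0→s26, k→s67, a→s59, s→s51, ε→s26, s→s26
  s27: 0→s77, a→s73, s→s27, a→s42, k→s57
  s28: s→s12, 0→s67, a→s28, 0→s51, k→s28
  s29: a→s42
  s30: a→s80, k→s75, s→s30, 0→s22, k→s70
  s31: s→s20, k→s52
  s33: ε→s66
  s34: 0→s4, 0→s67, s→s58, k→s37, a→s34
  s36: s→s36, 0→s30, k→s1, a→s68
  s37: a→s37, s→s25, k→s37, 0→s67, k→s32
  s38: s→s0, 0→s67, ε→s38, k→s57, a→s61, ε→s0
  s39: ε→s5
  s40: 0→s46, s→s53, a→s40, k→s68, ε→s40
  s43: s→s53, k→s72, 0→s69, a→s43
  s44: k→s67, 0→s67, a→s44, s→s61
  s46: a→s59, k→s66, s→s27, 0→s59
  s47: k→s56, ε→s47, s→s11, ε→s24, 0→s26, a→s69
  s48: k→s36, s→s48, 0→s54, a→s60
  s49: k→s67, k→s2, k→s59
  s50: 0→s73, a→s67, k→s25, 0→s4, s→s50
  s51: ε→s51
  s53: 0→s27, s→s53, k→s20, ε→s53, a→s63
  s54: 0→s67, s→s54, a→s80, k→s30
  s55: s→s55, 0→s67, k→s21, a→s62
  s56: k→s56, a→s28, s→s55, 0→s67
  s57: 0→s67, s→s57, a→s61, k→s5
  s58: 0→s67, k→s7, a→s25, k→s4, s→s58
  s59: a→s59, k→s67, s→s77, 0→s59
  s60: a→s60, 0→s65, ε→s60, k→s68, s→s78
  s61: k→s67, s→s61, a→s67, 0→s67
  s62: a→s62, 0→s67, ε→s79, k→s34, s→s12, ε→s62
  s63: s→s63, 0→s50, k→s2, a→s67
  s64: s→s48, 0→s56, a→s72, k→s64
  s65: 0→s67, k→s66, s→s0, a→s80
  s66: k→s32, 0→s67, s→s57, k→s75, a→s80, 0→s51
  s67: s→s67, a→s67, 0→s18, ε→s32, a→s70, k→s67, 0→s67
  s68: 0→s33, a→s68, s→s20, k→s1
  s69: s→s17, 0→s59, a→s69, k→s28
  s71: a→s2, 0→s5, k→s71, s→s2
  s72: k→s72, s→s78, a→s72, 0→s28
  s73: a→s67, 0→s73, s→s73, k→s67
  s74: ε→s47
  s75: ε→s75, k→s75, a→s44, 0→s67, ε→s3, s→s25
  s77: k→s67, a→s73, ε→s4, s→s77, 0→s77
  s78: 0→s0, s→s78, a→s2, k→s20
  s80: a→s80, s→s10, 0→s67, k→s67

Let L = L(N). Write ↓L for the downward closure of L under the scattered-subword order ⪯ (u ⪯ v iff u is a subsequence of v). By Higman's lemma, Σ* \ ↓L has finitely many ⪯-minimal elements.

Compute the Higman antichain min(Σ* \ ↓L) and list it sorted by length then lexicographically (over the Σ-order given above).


min(Σ*\↓L) = [00k, 0k0, k00, s0ak, asaa, skksa].

|Q|=82, |F|=56, |δ|=282 (26 ε).
min D↑ (54 st, q0=0, F={15}): 0:0→1,k→2,s→3,a→4 1:0→5,k→6,s→7,a→8 2:0→6,k→2,s→9,a→10 3:0→11,k→12,s→3,a→13 4:0→8,k→10,s→14,a→4 5:0→5,k→15,s→5,a→16 6:0→15,k→6,s→17,a→18 7:0→5,k→19,s→7,a→20 8:0→16,k→18,s→21,a→8 9:0→22,k→12,s→9,a→23 10:0→18,k→10,s→24,a→10 11:0→5,k→25,s→11,a→16 12:0→25,k→26,s→12,a→27 13:0→28,k→27,s→14,a→13 14:0→29,k→30,s→14,a→31 15:0→15,k→15,s→15,a→15 16:0→16,k→15,s→32,a→16 17:0→15,k→19,s→17,a→33 18:0→15,k→18,s→34,a→18 19:0→15,k→35,s→19,a→36 20:0→16,k→36,s→21,a→20 21:0→32,k→37,s→21,a→38 22:0→15,k→25,s→22,a→39 23:0→40,k→27,s→24,a→23 24:0→41,k→30,s→24,a→42 25:0→15,k→43,s→25,a→39 26:0→43,k→26,s→42,a→26 27:0→44,k→26,s→30,a→27 28:0→16,k→44,s→29,a→16 29:0→32,k→45,s→29,a→46 30:0→45,k→47,s→30,a→42 31:0→38,k→42,s→31,a→15 32:0→32,k→15,s→32,a→46 33:0→15,k→36,s→34,a→33 34:0→15,k→37,s→34,a→48 35:0→15,k→35,s→48,a→35 36:0→15,k→35,s→37,a→36 37:0→15,k→49,s→37,a→48 38:0→46,k→48,s→38,a→15 39:0→15,k→15,s→50,a→39 40:0→15,k→44,s→41,a→39 41:0→15,k→45,s→41,a→51 42:0→48,k→42,s→42,a→15 43:0→15,k→43,s→48,a→52 44:0→15,k→43,s→45,a→39 45:0→15,k→53,s→45,a→51 46:0→46,k→15,s→46,a→15 47:0→53,k→47,s→42,a→42 48:0→15,k→48,s→48,a→15 49:0→15,k→49,s→48,a→48 50:0→15,k→15,s→50,a→51 51:0→15,k→15,s→51,a→15 52:0→15,k→15,s→51,a→52 53:0→15,k→53,s→48,a→51 [Hopcroft].
'00k': |S_i|=[70, 52, 11, 4] end={s18,s32,s67,s70} rej; 3/3 deletions ∈↓L.
'0k0': |S_i|=[70, 52, 31, 7] end={s18,s22,s32,s4,s51,s67,s70} rej; 3/3 del acc.
'k00': run [70, 48, 36, 7] end={s18,s22,s32,s4,s51,s67,s70} rej; 3/3 del acc.
's0ak': N↓-sim [70, 60, 33, 13, 4] end={s18,s32,s67,s70} — reject; 4/4 deletions ∈↓L.
'asaa': |S_i|=[70, 52, 28, 12, 4] end={s18,s32,s67,s70} ∉↓L; 4/4 deletions ∈↓L.
'skksa': N↓-sim [70, 60, 33, 18, 7, 4] end={s18,s32,s67,s70} ∉↓L; 5/5 single-dels accept.
6 words, ⪯-incomp.


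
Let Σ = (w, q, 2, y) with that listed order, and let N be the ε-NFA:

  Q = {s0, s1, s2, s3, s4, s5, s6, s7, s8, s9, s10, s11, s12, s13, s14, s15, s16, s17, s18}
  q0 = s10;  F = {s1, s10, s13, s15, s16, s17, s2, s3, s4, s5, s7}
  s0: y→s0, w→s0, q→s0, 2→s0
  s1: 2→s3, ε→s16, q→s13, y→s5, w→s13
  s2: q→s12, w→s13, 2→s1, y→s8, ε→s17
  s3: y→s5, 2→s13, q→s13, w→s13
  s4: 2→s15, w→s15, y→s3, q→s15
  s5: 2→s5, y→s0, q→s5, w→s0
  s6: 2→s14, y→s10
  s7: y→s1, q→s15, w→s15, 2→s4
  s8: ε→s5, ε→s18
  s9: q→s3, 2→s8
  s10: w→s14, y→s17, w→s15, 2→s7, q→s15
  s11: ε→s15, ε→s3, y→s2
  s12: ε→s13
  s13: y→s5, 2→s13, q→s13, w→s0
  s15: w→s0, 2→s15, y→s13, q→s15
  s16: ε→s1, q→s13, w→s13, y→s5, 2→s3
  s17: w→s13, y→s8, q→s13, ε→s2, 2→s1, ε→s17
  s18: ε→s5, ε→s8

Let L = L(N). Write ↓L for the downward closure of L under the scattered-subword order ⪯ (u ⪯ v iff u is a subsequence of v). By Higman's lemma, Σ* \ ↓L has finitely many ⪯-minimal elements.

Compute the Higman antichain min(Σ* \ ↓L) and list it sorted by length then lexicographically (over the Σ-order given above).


Antichain: [ww, qw, yyw, yyy, 222w].

|Q|=19, |F|=11, |δ|=66 (12 ε).
min D↑ (10 st, q0=0, F={4}): 0:w→1,q→1,2→2,y→3 1:w→4,q→1,2→1,y→5 2:w→1,q→1,2→6,y→7 3:w→5,q→5,2→7,y→8 4:w→4,q→4,2→4,y→4 5:w→4,q→5,2→5,y→8 6:w→1,q→1,2→1,y→9 7:w→5,q→5,2→9,y→8 8:w→4,q→8,2→8,y→4 9:w→5,q→5,2→5,y→8 (ε-aug+det+¬).
'ww': |S_i|=[16, 5, 1] end={s0} ∉↓L; 2/2 del acc.
'qw': N↓-sim [16, 5, 1] end={s0} rej; 2/2 single-dels accept.
'yyw': run [16, 11, 4, 1] end={s0} ∉↓L; 3/3 deletions ∈↓L.
'yyy': run [16, 11, 4, 1] end={s0} — reject; 3/3 deletions ∈↓L.
'222w': |S_i|=[16, 9, 6, 4, 1] end={s0} ∉↓L; 4/4 deletions ∈↓L.
5 minimals (antichain).


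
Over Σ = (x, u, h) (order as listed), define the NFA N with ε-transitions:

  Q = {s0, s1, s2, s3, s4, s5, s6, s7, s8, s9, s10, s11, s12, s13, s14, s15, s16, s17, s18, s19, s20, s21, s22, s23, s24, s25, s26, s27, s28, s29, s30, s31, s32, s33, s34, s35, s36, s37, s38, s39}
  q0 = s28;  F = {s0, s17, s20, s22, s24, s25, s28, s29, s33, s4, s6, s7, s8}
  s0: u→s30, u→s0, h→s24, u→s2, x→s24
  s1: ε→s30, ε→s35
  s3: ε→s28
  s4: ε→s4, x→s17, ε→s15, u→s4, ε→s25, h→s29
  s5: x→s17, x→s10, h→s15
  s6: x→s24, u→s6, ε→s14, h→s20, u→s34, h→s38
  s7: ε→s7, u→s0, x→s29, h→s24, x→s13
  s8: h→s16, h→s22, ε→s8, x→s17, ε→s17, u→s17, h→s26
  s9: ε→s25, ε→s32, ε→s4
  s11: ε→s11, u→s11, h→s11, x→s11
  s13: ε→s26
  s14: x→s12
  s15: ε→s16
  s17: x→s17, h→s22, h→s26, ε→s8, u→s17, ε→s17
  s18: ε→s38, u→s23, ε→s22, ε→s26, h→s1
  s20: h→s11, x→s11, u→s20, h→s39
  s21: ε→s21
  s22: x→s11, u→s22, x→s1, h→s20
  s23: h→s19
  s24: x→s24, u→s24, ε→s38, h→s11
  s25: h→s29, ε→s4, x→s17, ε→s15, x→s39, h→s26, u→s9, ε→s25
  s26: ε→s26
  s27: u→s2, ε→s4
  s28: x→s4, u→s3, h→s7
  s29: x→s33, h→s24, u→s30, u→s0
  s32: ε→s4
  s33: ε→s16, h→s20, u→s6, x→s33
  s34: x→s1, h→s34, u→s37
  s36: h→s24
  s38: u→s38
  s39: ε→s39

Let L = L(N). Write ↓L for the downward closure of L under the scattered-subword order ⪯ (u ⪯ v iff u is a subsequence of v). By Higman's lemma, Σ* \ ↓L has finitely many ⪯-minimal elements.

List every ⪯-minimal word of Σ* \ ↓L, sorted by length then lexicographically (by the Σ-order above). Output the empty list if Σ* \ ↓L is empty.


|Q|=40, |F|=13, |δ|=99 (31 ε).
min D↑ (12 st, q0=0, F={9}): 0:x→1,u→0,h→2 1:x→3,u→1,h→4 2:x→4,u→5,h→6 3:x→3,u→3,h→7 4:x→8,u→5,h→6 5:x→6,u→5,h→6 6:x→6,u→6,h→9 7:x→9,u→7,h→10 8:x→8,u→11,h→10 9:x→9,u→9,h→9 10:x→9,u→10,h→9 11:x→6,u→11,h→10 (ε-aug+det+¬).
'hhh': N↓-sim [31, 22, 10, 7] end={s1,s11,s30,s34,s35,s37,s39} rej; 3/3 del acc.
'xxhx': N↓-sim [31, 28, 19, 12, 4] end={s1,s11,s30,s35} — reject; 4/4 del acc.
'huxh': run [31, 22, 16, 7, 1] end={s11} rej; 4/4 single-dels accept.
3 minimals (antichain).

A = [hhh, xxhx, huxh].


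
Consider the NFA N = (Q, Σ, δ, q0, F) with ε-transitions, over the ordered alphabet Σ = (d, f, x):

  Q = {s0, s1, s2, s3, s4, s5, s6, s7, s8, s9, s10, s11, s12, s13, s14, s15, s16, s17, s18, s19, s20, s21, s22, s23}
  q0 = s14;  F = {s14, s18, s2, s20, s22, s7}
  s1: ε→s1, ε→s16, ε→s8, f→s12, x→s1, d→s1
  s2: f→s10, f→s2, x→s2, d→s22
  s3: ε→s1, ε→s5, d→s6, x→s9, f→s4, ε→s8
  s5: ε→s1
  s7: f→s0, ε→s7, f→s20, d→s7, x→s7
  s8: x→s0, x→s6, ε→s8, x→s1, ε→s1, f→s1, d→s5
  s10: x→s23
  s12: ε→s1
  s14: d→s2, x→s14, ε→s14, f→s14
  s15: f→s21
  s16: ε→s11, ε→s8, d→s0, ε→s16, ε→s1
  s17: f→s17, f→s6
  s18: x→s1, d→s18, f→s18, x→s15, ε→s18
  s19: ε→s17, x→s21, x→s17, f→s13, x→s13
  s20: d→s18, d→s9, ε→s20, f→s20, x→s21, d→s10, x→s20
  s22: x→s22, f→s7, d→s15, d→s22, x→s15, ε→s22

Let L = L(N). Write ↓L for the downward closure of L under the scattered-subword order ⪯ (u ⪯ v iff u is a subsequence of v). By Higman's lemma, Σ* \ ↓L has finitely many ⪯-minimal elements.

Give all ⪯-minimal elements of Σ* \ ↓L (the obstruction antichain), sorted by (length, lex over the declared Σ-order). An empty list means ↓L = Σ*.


|Q|=24, |F|=6, |δ|=66 (20 ε).
min D↑ (7 st, q0=0, F={6}): 0:d→1,f→0,x→0 1:d→2,f→1,x→1 2:d→2,f→3,x→2 3:d→3,f→4,x→3 4:d→5,f→4,x→4 5:d→5,f→5,x→6 6:d→6,f→6,x→6.
'ddffdx': N↓-sim [19, 18, 17, 16, 15, 14, 11] end={s0,s1,s11,s12,s15,s16,s21,s23,s5,s6,s8} rej; 6/6 deletions ∈↓L.
1 obstructions.

Antichain: [ddffdx].


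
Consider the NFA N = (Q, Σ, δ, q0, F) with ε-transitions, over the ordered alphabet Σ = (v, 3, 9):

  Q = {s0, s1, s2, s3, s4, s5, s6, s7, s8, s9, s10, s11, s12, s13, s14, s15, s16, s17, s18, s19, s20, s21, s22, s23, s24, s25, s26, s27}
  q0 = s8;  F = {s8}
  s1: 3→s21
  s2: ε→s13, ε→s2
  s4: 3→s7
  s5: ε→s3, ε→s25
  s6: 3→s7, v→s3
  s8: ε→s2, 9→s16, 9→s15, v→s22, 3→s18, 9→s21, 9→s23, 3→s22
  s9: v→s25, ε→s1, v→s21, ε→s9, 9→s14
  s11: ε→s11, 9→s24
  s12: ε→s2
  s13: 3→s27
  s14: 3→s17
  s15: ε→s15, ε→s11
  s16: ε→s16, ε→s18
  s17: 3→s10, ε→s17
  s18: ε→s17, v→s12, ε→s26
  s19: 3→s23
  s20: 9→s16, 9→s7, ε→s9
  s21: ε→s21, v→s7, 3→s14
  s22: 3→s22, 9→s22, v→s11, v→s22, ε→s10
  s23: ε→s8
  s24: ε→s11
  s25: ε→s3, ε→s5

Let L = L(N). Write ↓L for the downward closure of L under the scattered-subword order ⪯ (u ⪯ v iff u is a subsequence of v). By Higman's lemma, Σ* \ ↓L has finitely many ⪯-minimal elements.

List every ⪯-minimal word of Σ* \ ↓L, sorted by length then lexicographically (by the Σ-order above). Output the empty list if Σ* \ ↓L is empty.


|Q|=28, |F|=1, |δ|=51 (23 ε).
min D↑ (2 st, q0=0, F={1}): 0:v→1,3→1,9→0 1:v→1,3→1,9→1 [Hopcroft].
'v': N↓-sim [18, 9] end={s10,s11,s12,s13,s2,s22,s24,s27,s7} — reject; 1/1 deletions ∈↓L.
'3': run [18, 12] end={s10,s11,s12,s13,s14,s17,s18,s2,s22,s24,s26,s27} ∉↓L; 1/1 deletions ∈↓L.
2 words, ⪯-incomp.

A = [v, 3].


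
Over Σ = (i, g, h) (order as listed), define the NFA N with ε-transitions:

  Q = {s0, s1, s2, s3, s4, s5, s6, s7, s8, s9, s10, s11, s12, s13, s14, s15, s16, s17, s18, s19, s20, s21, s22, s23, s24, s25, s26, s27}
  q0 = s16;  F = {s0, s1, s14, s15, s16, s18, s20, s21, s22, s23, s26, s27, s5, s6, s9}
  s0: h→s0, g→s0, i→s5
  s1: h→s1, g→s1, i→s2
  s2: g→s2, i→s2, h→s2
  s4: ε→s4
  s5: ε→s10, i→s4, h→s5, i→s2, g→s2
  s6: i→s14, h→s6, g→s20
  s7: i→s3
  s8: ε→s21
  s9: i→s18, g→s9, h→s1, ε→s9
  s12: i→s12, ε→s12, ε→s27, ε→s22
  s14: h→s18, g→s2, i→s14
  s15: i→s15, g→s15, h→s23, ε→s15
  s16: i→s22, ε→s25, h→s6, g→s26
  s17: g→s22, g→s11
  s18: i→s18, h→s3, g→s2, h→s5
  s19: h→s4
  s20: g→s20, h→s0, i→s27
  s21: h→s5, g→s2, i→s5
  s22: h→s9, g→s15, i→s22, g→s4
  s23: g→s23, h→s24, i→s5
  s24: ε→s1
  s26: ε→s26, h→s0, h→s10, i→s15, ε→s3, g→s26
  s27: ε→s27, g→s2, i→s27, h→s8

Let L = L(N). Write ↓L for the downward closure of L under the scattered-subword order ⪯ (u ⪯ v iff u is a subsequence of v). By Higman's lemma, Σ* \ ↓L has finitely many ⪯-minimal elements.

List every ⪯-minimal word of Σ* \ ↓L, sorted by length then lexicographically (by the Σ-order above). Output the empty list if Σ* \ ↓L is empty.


Antichain: [hig, ihhi, ghii].

|Q|=28, |F|=15, |δ|=70 (13 ε).
min D↑ (16 st, q0=0, F={13}): 0:i→1,g→2,h→3 1:i→1,g→4,h→5 2:i→4,g→2,h→6 3:i→7,g→8,h→3 4:i→4,g→4,h→9 5:i→10,g→5,h→11 6:i→12,g→6,h→6 7:i→7,g→13,h→10 8:i→14,g→8,h→6 9:i→12,g→9,h→11 10:i→10,g→13,h→12 11:i→13,g→11,h→11 12:i→13,g→13,h→12 13:i→13,g→13,h→13 14:i→14,g→13,h→15 15:i→12,g→13,h→12.
'hig': run [22, 17, 10, 1] end={s2} — reject; 3/3 single-dels accept.
'ihhi': |S_i|=[22, 16, 12, 7, 2] end={s2,s4} ∉↓L; 4/4 del acc.
'ghii': N↓-sim [22, 17, 11, 4, 2] end={s2,s4} ∉↓L; 4/4 single-dels accept.
3 words, ⪯-incomp.


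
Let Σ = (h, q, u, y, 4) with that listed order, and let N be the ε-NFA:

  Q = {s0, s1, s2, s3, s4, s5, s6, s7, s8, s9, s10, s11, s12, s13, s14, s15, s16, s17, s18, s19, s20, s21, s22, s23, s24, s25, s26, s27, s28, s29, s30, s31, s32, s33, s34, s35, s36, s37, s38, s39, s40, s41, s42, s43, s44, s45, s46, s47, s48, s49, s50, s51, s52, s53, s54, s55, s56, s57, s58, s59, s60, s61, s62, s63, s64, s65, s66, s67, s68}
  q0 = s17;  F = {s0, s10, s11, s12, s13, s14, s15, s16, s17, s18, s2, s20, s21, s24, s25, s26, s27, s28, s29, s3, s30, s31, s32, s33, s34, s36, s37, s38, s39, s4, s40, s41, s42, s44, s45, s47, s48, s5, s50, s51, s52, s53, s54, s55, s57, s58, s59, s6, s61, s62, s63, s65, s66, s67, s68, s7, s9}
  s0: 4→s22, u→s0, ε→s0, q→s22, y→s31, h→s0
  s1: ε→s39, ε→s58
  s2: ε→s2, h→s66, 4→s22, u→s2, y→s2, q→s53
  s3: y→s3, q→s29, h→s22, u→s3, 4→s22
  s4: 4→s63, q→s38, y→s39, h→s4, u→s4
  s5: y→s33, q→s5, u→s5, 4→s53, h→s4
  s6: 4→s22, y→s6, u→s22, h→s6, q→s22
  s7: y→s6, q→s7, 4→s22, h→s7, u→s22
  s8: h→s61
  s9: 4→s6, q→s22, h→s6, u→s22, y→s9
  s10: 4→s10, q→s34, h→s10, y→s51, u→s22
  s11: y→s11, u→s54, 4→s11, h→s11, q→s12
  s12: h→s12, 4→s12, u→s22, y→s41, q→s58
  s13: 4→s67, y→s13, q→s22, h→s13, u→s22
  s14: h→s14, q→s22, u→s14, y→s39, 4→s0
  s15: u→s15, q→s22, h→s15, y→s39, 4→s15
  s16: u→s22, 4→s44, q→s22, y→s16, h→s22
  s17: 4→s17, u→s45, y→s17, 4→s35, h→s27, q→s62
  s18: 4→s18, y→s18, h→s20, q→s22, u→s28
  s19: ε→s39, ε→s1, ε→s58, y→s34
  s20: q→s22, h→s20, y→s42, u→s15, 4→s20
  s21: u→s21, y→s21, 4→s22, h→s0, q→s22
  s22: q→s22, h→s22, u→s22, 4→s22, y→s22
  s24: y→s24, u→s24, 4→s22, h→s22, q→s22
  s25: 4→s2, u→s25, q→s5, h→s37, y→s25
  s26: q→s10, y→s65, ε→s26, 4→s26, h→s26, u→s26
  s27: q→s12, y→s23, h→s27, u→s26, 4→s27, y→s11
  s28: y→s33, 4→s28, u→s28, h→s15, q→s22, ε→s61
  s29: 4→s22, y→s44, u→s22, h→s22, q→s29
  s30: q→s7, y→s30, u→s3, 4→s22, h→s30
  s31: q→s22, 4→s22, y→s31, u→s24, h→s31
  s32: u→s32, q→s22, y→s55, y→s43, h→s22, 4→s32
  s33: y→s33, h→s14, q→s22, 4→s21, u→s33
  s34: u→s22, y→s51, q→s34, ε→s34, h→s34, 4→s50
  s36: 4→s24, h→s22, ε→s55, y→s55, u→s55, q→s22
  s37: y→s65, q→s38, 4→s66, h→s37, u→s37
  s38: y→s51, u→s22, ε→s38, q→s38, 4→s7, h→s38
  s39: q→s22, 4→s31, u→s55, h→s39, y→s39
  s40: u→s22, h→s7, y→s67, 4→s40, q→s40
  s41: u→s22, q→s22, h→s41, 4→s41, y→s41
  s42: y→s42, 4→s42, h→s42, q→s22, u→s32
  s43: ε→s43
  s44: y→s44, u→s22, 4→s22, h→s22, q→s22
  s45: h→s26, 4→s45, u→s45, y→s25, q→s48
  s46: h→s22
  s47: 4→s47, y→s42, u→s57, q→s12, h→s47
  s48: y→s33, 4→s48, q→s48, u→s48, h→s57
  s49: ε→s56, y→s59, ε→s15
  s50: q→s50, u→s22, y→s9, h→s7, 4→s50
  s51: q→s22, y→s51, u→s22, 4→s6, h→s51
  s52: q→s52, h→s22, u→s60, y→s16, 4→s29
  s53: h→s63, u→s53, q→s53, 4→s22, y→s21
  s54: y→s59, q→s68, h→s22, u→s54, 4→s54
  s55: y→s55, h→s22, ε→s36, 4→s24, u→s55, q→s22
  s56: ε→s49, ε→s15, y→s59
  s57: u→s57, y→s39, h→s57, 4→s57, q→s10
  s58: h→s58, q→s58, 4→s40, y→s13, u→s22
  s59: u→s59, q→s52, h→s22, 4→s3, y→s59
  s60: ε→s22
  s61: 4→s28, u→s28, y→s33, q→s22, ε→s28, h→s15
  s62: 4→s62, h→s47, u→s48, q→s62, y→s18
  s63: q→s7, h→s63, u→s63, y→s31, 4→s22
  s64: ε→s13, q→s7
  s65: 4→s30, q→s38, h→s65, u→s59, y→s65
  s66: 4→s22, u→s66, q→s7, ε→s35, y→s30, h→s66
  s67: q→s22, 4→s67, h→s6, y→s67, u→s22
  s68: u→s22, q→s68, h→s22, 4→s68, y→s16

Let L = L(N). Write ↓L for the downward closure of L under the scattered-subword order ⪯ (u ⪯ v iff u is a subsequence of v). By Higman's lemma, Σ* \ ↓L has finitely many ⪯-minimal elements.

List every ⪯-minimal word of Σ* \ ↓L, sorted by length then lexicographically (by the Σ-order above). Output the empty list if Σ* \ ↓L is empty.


|Q|=69, |F|=57, |δ|=321 (22 ε).
min D↑ (56 st, q0=0, F={12}): 0:h→1,q→2,u→3,y→0,4→0 1:h→1,q→4,u→5,y→6,4→1 2:h→7,q→2,u→8,y→9,4→2 3:h→5,q→8,u→3,y→10,4→3 4:h→4,q→11,u→12,y→13,4→4 5:h→5,q→14,u→5,y→15,4→5 6:h→6,q→4,u→16,y→6,4→6 7:h→7,q→4,u→17,y→18,4→7 8:h→17,q→8,u→8,y→19,4→8 9:h→20,q→12,u→21,y→9,4→9 10:h→22,q→23,u→10,y→10,4→24 11:h→11,q→11,u→12,y→25,4→26 12:h→12,q→12,u→12,y→12,4→12 13:h→13,q→12,u→12,y→13,4→13 14:h→14,q→27,u→12,y→28,4→14 15:h→15,q→29,u→30,y→15,4→31 16:h→12,q→32,u→16,y→30,4→16 17:h→17,q→14,u→17,y→33,4→17 18:h→18,q→12,u→34,y→18,4→18 19:h→35,q→12,u→19,y→19,4→36 20:h→20,q→12,u→37,y→18,4→20 21:h→37,q→12,u→21,y→19,4→21 22:h→22,q→29,u→22,y→15,4→38 23:h→39,q→23,u→23,y→19,4→40 24:h→38,q→40,u→24,y→24,4→12 25:h→25,q→12,u→12,y→25,4→41 26:h→42,q→26,u→12,y→41,4→26 27:h→27,q→27,u→12,y→28,4→43 28:h→28,q→12,u→12,y→28,4→44 29:h→29,q→29,u→12,y→28,4→42 30:h→12,q→45,u→30,y→30,4→46 31:h→31,q→42,u→46,y→31,4→12 32:h→12,q→32,u→12,y→47,4→32 33:h→33,q→12,u→48,y→33,4→49 34:h→12,q→12,u→34,y→48,4→34 35:h→35,q→12,u→35,y→33,4→50 36:h→50,q→12,u→36,y→36,4→12 37:h→37,q→12,u→37,y→33,4→37 38:h→38,q→42,u→38,y→31,4→12 39:h→39,q→29,u→39,y→33,4→51 40:h→51,q→40,u→40,y→36,4→12 41:h→44,q→12,u→12,y→41,4→41 42:h→42,q→42,u→12,y→44,4→12 43:h→42,q→43,u→12,y→52,4→43 44:h→44,q→12,u→12,y→44,4→12 45:h→12,q→45,u→12,y→47,4→53 46:h→12,q→53,u→46,y→46,4→12 47:h→12,q→12,u→12,y→47,4→54 48:h→12,q→12,u→48,y→48,4→55 49:h→49,q→12,u→55,y→49,4→12 50:h→50,q→12,u→50,y→49,4→12 51:h→51,q→42,u→51,y→49,4→12 52:h→44,q→12,u→12,y→52,4→44 53:h→12,q→53,u→12,y→54,4→12 54:h→12,q→12,u→12,y→54,4→12 55:h→12,q→12,u→55,y→55,4→12 [Hopcroft].
'hqu': run [62, 49, 21, 2] end={s22,s60} rej; 3/3 single-dels accept.
'qyq': |S_i|=[62, 46, 26, 1] end={s22} rej; 3/3 del acc.
'hyuh': run [62, 49, 33, 15, 1] end={s22} rej; 4/4 single-dels accept.
'uy44': |S_i|=[62, 47, 34, 16, 1] end={s22} ∉↓L; 4/4 del acc.
'hqq4h4': run [62, 49, 21, 18, 11, 3, 1] end={s22} ∉↓L; 6/6 single-dels accept.
5 words, ⪯-incomp.

min(Σ*\↓L) = [hqu, qyq, hyuh, uy44, hqq4h4].


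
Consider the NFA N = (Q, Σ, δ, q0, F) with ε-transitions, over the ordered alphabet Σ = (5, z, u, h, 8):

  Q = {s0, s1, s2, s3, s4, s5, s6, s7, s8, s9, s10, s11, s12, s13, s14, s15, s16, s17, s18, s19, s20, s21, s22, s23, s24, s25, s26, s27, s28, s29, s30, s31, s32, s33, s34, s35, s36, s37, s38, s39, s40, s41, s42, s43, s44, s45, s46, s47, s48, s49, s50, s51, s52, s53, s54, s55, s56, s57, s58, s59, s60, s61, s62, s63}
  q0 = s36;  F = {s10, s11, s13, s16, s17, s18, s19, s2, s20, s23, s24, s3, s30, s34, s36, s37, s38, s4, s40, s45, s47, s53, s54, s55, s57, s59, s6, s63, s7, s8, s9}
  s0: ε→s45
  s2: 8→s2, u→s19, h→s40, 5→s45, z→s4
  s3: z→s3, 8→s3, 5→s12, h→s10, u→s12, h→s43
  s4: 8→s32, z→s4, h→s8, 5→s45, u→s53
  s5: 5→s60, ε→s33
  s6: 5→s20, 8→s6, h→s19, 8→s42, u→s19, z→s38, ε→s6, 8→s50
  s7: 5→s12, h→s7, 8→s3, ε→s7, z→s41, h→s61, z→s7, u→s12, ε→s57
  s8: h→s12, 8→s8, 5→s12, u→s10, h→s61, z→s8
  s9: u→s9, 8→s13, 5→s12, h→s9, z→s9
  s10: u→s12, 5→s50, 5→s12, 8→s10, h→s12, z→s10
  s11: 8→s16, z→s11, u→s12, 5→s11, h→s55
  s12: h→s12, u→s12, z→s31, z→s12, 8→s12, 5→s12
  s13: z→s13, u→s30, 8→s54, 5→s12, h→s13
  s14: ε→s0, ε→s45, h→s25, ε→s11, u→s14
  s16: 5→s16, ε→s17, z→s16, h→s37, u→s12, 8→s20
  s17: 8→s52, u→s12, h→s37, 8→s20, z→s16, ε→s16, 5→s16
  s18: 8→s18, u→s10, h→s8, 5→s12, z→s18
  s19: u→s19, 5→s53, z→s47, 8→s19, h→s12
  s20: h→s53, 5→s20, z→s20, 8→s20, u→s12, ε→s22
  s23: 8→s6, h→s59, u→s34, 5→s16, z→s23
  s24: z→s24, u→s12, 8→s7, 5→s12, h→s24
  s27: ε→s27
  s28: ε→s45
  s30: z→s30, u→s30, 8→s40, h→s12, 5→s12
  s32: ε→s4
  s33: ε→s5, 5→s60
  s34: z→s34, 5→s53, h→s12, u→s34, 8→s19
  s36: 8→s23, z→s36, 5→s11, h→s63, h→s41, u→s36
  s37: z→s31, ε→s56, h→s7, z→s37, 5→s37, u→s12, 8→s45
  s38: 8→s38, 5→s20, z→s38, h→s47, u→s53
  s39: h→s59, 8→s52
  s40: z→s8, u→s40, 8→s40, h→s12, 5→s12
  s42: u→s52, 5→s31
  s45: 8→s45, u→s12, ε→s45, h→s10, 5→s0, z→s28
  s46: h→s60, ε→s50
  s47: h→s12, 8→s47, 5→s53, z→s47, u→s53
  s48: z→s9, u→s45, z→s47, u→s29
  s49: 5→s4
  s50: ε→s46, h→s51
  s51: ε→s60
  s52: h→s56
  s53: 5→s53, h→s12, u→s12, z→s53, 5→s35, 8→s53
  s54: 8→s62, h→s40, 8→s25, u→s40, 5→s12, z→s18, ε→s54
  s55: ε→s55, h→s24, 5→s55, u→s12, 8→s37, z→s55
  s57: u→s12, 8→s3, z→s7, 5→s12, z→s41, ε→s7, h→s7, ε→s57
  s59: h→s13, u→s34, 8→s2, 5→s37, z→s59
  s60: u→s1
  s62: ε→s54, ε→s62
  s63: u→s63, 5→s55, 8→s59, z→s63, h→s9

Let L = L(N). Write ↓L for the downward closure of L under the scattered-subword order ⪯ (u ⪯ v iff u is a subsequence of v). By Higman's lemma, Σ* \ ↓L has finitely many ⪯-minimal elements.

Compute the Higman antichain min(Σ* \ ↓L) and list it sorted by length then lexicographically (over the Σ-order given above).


|Q|=64, |F|=31, |δ|=217 (26 ε).
min D↑ (30 st, q0=0, F={4}): 0:5→1,z→0,u→0,h→2,8→3 1:5→1,z→1,u→4,h→5,8→6 2:5→5,z→2,u→2,h→7,8→8 3:5→6,z→3,u→9,h→8,8→10 4:5→4,z→4,u→4,h→4,8→4 5:5→5,z→5,u→4,h→11,8→12 6:5→6,z→6,u→4,h→12,8→13 7:5→4,z→7,u→7,h→7,8→14 8:5→12,z→8,u→9,h→14,8→15 9:5→16,z→9,u→9,h→4,8→17 10:5→13,z→18,u→17,h→17,8→10 11:5→4,z→11,u→4,h→11,8→19 12:5→12,z→12,u→4,h→19,8→20 13:5→13,z→13,u→4,h→16,8→13 14:5→4,z→14,u→21,h→14,8→22 15:5→20,z→23,u→17,h→24,8→15 16:5→16,z→16,u→4,h→4,8→16 17:5→16,z→25,u→17,h→4,8→17 18:5→13,z→18,u→16,h→25,8→18 19:5→4,z→19,u→4,h→19,8→26 20:5→20,z→20,u→4,h→27,8→20 21:5→4,z→21,u→21,h→4,8→24 22:5→4,z→28,u→24,h→24,8→22 23:5→20,z→23,u→16,h→29,8→23 24:5→4,z→29,u→24,h→4,8→24 25:5→16,z→25,u→16,h→4,8→25 26:5→4,z→26,u→4,h→27,8→26 27:5→4,z→27,u→4,h→4,8→27 28:5→4,z→28,u→27,h→29,8→28 29:5→4,z→29,u→27,h→4,8→29 (ε-aug+det+¬).
'5u': N↓-sim [51, 29, 3] end={s1,s12,s31} ∉↓L; 2/2 del acc.
'hh5': N↓-sim [51, 40, 24, 7] end={s1,s12,s31,s46,s50,s51,s60} ∉↓L; 3/3 single-dels accept.
'8uh': run [51, 45, 19, 7] end={s1,s12,s31,s51,s56,s60,s61} rej; 3/3 deletions ∈↓L.
'88hh': |S_i|=[51, 45, 34, 17, 6] end={s1,s12,s31,s51,s60,s61} rej; 4/4 single-dels accept.
'88zuu': run [51, 45, 34, 24, 10, 3] end={s1,s12,s31} — reject; 5/5 deletions ∈↓L.
5 obstructions.

min(Σ*\↓L) = [5u, hh5, 8uh, 88hh, 88zuu].


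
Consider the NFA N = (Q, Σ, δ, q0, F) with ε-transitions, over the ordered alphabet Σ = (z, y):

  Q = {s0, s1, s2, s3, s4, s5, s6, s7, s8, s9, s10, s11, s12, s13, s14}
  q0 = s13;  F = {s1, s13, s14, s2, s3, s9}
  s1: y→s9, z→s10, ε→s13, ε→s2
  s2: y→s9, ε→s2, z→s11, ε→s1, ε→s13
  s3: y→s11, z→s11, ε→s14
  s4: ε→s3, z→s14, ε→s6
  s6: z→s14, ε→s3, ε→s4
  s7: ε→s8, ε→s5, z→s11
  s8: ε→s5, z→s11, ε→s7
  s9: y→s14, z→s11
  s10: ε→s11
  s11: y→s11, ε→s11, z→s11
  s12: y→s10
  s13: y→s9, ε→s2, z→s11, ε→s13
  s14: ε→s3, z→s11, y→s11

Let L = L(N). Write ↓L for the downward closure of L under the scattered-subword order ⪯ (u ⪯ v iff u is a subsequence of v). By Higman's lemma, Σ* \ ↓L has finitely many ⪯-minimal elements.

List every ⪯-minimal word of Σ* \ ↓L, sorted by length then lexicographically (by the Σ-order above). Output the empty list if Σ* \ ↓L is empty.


|Q|=15, |F|=6, |δ|=38 (19 ε).
min D↑ (4 st, q0=0, F={1}): 0:z→1,y→2 1:z→1,y→1 2:z→1,y→3 3:z→1,y→1 (ε-aug+det+¬).
'z': N↓-sim [8, 2] end={s10,s11} — reject; 1/1 deletions ∈↓L.
'yyy': run [8, 4, 3, 1] end={s11} rej; 3/3 single-dels accept.
2 words, ⪯-incomp.

Antichain: [z, yyy].


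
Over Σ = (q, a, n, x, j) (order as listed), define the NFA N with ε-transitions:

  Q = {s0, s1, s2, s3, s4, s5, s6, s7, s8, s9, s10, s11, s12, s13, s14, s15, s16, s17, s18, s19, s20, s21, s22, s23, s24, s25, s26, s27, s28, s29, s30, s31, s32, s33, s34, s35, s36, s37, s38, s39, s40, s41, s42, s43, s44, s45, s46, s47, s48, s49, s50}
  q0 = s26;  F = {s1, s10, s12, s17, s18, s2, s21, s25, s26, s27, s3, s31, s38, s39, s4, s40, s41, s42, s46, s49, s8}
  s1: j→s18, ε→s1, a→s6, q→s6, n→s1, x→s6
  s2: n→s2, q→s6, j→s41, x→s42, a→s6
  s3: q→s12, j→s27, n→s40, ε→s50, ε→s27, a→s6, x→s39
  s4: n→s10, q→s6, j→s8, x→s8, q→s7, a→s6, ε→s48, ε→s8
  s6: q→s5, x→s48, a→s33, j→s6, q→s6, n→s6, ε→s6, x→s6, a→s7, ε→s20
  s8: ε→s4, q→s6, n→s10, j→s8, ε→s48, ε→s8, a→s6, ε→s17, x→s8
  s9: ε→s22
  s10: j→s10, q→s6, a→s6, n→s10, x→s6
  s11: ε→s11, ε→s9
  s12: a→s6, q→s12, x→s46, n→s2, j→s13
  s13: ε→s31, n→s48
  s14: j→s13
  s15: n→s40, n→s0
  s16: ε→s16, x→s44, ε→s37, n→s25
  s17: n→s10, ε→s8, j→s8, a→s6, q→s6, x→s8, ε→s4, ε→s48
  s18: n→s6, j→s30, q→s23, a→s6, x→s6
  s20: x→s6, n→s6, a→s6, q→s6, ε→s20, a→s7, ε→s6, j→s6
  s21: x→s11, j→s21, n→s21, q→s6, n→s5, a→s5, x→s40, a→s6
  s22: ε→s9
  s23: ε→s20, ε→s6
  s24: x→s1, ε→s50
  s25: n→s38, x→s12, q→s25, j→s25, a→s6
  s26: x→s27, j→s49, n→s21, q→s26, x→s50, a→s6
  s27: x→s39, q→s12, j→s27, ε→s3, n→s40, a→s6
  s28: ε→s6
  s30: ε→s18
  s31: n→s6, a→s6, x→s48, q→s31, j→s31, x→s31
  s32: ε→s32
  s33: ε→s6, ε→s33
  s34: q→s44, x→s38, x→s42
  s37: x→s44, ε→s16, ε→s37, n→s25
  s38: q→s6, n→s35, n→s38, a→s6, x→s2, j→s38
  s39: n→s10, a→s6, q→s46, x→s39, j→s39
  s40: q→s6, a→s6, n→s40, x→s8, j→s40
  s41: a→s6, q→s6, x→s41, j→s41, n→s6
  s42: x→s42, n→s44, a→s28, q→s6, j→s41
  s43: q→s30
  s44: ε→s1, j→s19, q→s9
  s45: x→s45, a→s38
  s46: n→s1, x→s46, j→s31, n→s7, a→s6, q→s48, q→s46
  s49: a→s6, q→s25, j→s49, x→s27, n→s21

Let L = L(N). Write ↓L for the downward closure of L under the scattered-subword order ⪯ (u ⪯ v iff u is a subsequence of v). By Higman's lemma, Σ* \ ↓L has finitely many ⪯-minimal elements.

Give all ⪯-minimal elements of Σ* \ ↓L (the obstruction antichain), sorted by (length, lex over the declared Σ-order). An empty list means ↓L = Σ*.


A = [a, nq, xqjn, xxnx, jqxjn].

|Q|=51, |F|=21, |δ|=180 (35 ε).
min D↑ (19 st, q0=0, F={1}): 0:q→0,a→1,n→2,x→3,j→4 1:q→1,a→1,n→1,x→1,j→1 2:q→1,a→1,n→2,x→5,j→2 3:q→6,a→1,n→5,x→7,j→3 4:q→8,a→1,n→2,x→3,j→4 5:q→1,a→1,n→5,x→9,j→5 6:q→6,a→1,n→10,x→11,j→12 7:q→11,a→1,n→13,x→7,j→7 8:q→8,a→1,n→14,x→6,j→8 9:q→1,a→1,n→13,x→9,j→9 10:q→1,a→1,n→10,x→15,j→16 11:q→11,a→1,n→17,x→11,j→12 12:q→12,a→1,n→1,x→12,j→12 13:q→1,a→1,n→13,x→1,j→13 14:q→1,a→1,n→14,x→10,j→14 15:q→1,a→1,n→17,x→15,j→16 16:q→1,a→1,n→1,x→16,j→16 17:q→1,a→1,n→17,x→1,j→18 18:q→1,a→1,n→1,x→1,j→18 (ε-aug+det+¬).
'a': |S_i|=[38, 7] end={s20,s28,s33,s48,s5,s6,s7} — reject; 1/1 del acc.
'nq': |S_i|=[38, 27, 9] end={s20,s22,s23,s33,s48,s5,s6,s7,s9} — reject; 2/2 single-dels accept.
'xqjn': N↓-sim [38, 32, 22, 13, 6] end={s20,s33,s48,s5,s6,s7} — reject; 4/4 deletions ∈↓L.
'xxnx': N↓-sim [38, 32, 24, 15, 6] end={s20,s33,s48,s5,s6,s7} rej; 4/4 deletions ∈↓L.
'jqxjn': |S_i|=[38, 37, 25, 22, 13, 6] end={s20,s33,s48,s5,s6,s7} — reject; 5/5 single-dels accept.
5 obstructions.
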